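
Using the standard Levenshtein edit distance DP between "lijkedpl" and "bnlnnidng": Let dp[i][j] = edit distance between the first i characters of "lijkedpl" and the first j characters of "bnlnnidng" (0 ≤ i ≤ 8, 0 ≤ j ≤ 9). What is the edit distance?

8

   ''  b  n  l  n  n  i  d  n  g
''  0  1  2  3  4  5  6  7  8  9
 l  1  1  2  2  3  4  5  6  7  8
 i  2  2  2  3  3  4  4  5  6  7
 j  3  3  3  3  4  4  5  5  6  7
 k  4  4  4  4  4  5  5  6  6  7
 e  5  5  5  5  5  5  6  6  7  7
 d  6  6  6  6  6  6  6  6  7  8
 p  7  7  7  7  7  7  7  7  7  8
 l  8  8  8  7  8  8  8  8  8  8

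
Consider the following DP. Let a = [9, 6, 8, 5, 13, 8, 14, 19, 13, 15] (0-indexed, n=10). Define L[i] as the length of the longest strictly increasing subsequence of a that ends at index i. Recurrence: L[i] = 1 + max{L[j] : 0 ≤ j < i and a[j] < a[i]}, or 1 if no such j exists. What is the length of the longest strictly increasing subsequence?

   i    0    1    2    3    4    5    6    7    8    9
a[i]    9    6    8    5   13    8   14   19   13   15
L[i]    1    1    2    1    3    2    4    5    3    5

5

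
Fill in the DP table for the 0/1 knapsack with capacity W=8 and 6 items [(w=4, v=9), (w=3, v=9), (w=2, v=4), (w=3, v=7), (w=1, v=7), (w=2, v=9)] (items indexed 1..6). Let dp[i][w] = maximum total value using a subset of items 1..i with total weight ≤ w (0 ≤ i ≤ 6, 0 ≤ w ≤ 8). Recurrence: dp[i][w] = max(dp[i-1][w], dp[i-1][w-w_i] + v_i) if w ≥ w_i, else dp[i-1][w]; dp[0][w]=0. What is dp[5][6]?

i\w   0   1   2   3   4   5   6   7   8
  0   0   0   0   0   0   0   0   0   0
  1   0   0   0   0   9   9   9   9   9
  2   0   0   0   9   9   9   9  18  18
  3   0   0   4   9   9  13  13  18  18
  4   0   0   4   9   9  13  16  18  20
  5   0   7   7  11  16  16  20  23  25
  6   0   7   9  16  16  20  25  25  29

20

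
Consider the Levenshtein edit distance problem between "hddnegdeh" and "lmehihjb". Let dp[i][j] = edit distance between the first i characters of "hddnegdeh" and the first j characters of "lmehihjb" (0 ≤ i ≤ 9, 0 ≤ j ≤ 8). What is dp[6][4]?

5

   ''  l  m  e  h  i  h  j  b
''  0  1  2  3  4  5  6  7  8
 h  1  1  2  3  3  4  5  6  7
 d  2  2  2  3  4  4  5  6  7
 d  3  3  3  3  4  5  5  6  7
 n  4  4  4  4  4  5  6  6  7
 e  5  5  5  4  5  5  6  7  7
 g  6  6  6  5  5  6  6  7  8
 d  7  7  7  6  6  6  7  7  8
 e  8  8  8  7  7  7  7  8  8
 h  9  9  9  8  7  8  7  8  9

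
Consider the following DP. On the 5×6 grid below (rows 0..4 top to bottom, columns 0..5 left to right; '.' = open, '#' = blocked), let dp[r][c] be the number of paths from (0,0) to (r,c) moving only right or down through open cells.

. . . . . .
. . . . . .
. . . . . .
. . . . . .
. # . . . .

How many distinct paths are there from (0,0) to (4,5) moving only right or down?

r\c   0   1   2   3   4   5
  0   1   1   1   1   1   1
  1   1   2   3   4   5   6
  2   1   3   6  10  15  21
  3   1   4  10  20  35  56
  4   1   0  10  30  65 121

121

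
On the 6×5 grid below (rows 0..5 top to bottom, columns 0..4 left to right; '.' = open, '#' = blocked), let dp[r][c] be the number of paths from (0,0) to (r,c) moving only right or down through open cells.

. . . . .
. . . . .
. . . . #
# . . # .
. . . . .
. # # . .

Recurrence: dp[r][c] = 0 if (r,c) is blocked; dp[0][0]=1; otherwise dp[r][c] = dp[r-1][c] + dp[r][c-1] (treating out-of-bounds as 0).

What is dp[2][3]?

10

r\c   0   1   2   3   4
  0   1   1   1   1   1
  1   1   2   3   4   5
  2   1   3   6  10   0
  3   0   3   9   0   0
  4   0   3  12  12  12
  5   0   0   0  12  24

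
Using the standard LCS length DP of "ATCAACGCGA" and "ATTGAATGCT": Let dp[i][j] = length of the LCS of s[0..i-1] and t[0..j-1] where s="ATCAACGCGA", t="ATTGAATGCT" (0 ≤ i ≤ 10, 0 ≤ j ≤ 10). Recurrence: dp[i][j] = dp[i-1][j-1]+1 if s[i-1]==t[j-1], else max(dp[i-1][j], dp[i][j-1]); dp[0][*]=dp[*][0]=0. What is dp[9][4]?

3

   ''  A  T  T  G  A  A  T  G  C  T
''  0  0  0  0  0  0  0  0  0  0  0
 A  0  1  1  1  1  1  1  1  1  1  1
 T  0  1  2  2  2  2  2  2  2  2  2
 C  0  1  2  2  2  2  2  2  2  3  3
 A  0  1  2  2  2  3  3  3  3  3  3
 A  0  1  2  2  2  3  4  4  4  4  4
 C  0  1  2  2  2  3  4  4  4  5  5
 G  0  1  2  2  3  3  4  4  5  5  5
 C  0  1  2  2  3  3  4  4  5  6  6
 G  0  1  2  2  3  3  4  4  5  6  6
 A  0  1  2  2  3  4  4  4  5  6  6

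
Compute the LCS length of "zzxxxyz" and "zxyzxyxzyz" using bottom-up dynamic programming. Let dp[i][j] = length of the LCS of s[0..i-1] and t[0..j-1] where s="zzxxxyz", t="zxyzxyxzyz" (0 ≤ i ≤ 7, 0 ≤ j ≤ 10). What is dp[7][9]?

   ''  z  x  y  z  x  y  x  z  y  z
''  0  0  0  0  0  0  0  0  0  0  0
 z  0  1  1  1  1  1  1  1  1  1  1
 z  0  1  1  1  2  2  2  2  2  2  2
 x  0  1  2  2  2  3  3  3  3  3  3
 x  0  1  2  2  2  3  3  4  4  4  4
 x  0  1  2  2  2  3  3  4  4  4  4
 y  0  1  2  3  3  3  4  4  4  5  5
 z  0  1  2  3  4  4  4  4  5  5  6

5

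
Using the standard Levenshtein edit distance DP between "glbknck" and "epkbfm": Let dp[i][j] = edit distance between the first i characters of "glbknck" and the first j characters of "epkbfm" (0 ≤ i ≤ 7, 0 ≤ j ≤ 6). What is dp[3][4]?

3

   ''  e  p  k  b  f  m
''  0  1  2  3  4  5  6
 g  1  1  2  3  4  5  6
 l  2  2  2  3  4  5  6
 b  3  3  3  3  3  4  5
 k  4  4  4  3  4  4  5
 n  5  5  5  4  4  5  5
 c  6  6  6  5  5  5  6
 k  7  7  7  6  6  6  6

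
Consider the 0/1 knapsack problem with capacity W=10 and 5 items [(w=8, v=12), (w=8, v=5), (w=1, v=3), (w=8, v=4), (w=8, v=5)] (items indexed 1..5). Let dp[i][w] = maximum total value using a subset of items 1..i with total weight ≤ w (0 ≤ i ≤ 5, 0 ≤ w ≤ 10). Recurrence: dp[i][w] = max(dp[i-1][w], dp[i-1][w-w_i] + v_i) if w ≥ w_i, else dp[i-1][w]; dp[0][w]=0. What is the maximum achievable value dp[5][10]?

15

i\w   0   1   2   3   4   5   6   7   8   9  10
  0   0   0   0   0   0   0   0   0   0   0   0
  1   0   0   0   0   0   0   0   0  12  12  12
  2   0   0   0   0   0   0   0   0  12  12  12
  3   0   3   3   3   3   3   3   3  12  15  15
  4   0   3   3   3   3   3   3   3  12  15  15
  5   0   3   3   3   3   3   3   3  12  15  15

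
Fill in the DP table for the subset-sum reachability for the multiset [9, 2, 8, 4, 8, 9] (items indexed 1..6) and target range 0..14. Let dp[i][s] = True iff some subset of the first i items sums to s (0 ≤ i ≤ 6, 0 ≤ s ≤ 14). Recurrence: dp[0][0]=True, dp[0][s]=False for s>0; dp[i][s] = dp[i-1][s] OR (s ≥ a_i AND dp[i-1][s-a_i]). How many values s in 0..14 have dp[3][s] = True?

i\s   0   1   2   3   4   5   6   7   8   9  10  11  12  13  14
  0   T   F   F   F   F   F   F   F   F   F   F   F   F   F   F
  1   T   F   F   F   F   F   F   F   F   T   F   F   F   F   F
  2   T   F   T   F   F   F   F   F   F   T   F   T   F   F   F
  3   T   F   T   F   F   F   F   F   T   T   T   T   F   F   F
  4   T   F   T   F   T   F   T   F   T   T   T   T   T   T   T
  5   T   F   T   F   T   F   T   F   T   T   T   T   T   T   T
  6   T   F   T   F   T   F   T   F   T   T   T   T   T   T   T

6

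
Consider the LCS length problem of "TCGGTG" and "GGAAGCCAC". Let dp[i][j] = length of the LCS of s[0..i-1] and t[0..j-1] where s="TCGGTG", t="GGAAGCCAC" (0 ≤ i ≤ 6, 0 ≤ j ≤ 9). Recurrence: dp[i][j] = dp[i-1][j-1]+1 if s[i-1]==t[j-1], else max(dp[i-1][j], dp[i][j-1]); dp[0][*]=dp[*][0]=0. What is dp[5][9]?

2

   ''  G  G  A  A  G  C  C  A  C
''  0  0  0  0  0  0  0  0  0  0
 T  0  0  0  0  0  0  0  0  0  0
 C  0  0  0  0  0  0  1  1  1  1
 G  0  1  1  1  1  1  1  1  1  1
 G  0  1  2  2  2  2  2  2  2  2
 T  0  1  2  2  2  2  2  2  2  2
 G  0  1  2  2  2  3  3  3  3  3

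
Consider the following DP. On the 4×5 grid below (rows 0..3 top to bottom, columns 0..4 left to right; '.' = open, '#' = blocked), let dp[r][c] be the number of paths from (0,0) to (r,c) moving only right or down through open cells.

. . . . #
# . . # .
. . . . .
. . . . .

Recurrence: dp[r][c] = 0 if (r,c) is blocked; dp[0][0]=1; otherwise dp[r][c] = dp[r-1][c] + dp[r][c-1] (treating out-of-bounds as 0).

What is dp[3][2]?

4

r\c   0   1   2   3   4
  0   1   1   1   1   0
  1   0   1   2   0   0
  2   0   1   3   3   3
  3   0   1   4   7  10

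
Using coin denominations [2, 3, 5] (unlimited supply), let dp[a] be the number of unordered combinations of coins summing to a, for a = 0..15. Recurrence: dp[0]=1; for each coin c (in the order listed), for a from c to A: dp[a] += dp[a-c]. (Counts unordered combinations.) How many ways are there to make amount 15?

after  coin     0     1     2     3     4     5     6     7     8     9    10    11    12    13    14    15
          2     1     0     1     0     1     0     1     0     1     0     1     0     1     0     1     0
          3     1     0     1     1     1     1     2     1     2     2     2     2     3     2     3     3
          5     1     0     1     1     1     2     2     2     3     3     4     4     5     5     6     7

7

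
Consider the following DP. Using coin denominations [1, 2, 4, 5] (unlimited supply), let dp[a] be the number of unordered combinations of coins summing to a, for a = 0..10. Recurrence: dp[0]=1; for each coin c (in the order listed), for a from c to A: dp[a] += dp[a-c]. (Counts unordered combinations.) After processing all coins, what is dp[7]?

8

after  coin     0     1     2     3     4     5     6     7     8     9    10
          1     1     1     1     1     1     1     1     1     1     1     1
          2     1     1     2     2     3     3     4     4     5     5     6
          4     1     1     2     2     4     4     6     6     9     9    12
          5     1     1     2     2     4     5     7     8    11    13    17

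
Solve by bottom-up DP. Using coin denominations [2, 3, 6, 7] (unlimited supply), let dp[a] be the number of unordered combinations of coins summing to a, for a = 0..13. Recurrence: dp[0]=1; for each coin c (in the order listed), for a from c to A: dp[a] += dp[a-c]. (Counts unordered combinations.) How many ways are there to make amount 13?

6

after  coin     0     1     2     3     4     5     6     7     8     9    10    11    12    13
          2     1     0     1     0     1     0     1     0     1     0     1     0     1     0
          3     1     0     1     1     1     1     2     1     2     2     2     2     3     2
          6     1     0     1     1     1     1     3     1     3     3     3     3     6     3
          7     1     0     1     1     1     1     3     2     3     4     4     4     7     6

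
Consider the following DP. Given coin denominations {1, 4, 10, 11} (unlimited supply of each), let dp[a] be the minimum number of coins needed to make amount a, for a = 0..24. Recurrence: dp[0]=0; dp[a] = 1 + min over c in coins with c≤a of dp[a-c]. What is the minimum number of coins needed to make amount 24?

 a  0  1  2  3  4  5  6  7  8  9 10 11 12 13 14 15 16 17 18 19 20 21 22 23 24
dp  0  1  2  3  1  2  3  4  2  3  1  1  2  3  2  2  3  4  3  3  2  2  2  3  3

3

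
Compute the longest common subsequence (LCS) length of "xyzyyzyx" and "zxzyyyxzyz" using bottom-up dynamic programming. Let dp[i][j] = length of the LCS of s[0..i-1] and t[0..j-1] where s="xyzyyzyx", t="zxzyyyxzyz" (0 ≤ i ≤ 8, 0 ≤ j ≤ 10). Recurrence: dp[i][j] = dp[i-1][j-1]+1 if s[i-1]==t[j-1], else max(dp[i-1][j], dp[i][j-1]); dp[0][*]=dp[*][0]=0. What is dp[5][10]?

4

   ''  z  x  z  y  y  y  x  z  y  z
''  0  0  0  0  0  0  0  0  0  0  0
 x  0  0  1  1  1  1  1  1  1  1  1
 y  0  0  1  1  2  2  2  2  2  2  2
 z  0  1  1  2  2  2  2  2  3  3  3
 y  0  1  1  2  3  3  3  3  3  4  4
 y  0  1  1  2  3  4  4  4  4  4  4
 z  0  1  1  2  3  4  4  4  5  5  5
 y  0  1  1  2  3  4  5  5  5  6  6
 x  0  1  2  2  3  4  5  6  6  6  6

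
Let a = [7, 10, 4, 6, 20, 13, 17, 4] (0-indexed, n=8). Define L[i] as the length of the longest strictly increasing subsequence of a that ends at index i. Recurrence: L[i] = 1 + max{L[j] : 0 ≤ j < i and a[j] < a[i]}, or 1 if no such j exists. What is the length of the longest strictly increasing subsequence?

4

   i    0    1    2    3    4    5    6    7
a[i]    7   10    4    6   20   13   17    4
L[i]    1    2    1    2    3    3    4    1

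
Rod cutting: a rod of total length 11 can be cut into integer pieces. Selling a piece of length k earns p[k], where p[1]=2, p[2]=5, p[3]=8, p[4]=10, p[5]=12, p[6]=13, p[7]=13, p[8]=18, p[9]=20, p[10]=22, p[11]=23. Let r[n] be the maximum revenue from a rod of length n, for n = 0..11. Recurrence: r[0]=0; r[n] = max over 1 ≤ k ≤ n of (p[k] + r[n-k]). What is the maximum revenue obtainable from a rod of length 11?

   n    0    1    2    3    4    5    6    7    8    9   10   11
r[n]    0    2    5    8   10   13   16   18   21   24   26   29

29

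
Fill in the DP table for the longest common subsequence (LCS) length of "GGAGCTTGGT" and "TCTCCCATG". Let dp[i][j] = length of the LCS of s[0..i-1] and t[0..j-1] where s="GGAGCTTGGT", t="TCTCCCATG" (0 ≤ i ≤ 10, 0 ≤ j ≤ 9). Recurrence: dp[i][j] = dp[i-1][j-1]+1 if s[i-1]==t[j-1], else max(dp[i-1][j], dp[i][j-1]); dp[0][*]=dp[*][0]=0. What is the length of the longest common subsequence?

   ''  T  C  T  C  C  C  A  T  G
''  0  0  0  0  0  0  0  0  0  0
 G  0  0  0  0  0  0  0  0  0  1
 G  0  0  0  0  0  0  0  0  0  1
 A  0  0  0  0  0  0  0  1  1  1
 G  0  0  0  0  0  0  0  1  1  2
 C  0  0  1  1  1  1  1  1  1  2
 T  0  1  1  2  2  2  2  2  2  2
 T  0  1  1  2  2  2  2  2  3  3
 G  0  1  1  2  2  2  2  2  3  4
 G  0  1  1  2  2  2  2  2  3  4
 T  0  1  1  2  2  2  2  2  3  4

4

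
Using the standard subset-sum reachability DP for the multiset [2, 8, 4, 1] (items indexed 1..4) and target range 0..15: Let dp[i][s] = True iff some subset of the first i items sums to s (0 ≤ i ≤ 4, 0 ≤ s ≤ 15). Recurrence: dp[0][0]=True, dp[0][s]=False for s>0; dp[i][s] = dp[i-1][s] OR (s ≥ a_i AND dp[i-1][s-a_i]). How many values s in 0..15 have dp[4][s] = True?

16

i\s   0   1   2   3   4   5   6   7   8   9  10  11  12  13  14  15
  0   T   F   F   F   F   F   F   F   F   F   F   F   F   F   F   F
  1   T   F   T   F   F   F   F   F   F   F   F   F   F   F   F   F
  2   T   F   T   F   F   F   F   F   T   F   T   F   F   F   F   F
  3   T   F   T   F   T   F   T   F   T   F   T   F   T   F   T   F
  4   T   T   T   T   T   T   T   T   T   T   T   T   T   T   T   T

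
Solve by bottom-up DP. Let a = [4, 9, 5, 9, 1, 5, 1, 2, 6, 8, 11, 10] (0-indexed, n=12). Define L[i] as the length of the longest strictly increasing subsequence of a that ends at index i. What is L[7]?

2

   i    0    1    2    3    4    5    6    7    8    9   10   11
a[i]    4    9    5    9    1    5    1    2    6    8   11   10
L[i]    1    2    2    3    1    2    1    2    3    4    5    5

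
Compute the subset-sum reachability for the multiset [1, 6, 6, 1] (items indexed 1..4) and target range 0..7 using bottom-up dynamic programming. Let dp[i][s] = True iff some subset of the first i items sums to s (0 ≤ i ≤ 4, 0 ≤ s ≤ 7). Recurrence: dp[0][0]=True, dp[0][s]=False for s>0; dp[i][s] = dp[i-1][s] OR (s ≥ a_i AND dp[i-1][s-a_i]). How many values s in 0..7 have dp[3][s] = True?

4

i\s   0   1   2   3   4   5   6   7
  0   T   F   F   F   F   F   F   F
  1   T   T   F   F   F   F   F   F
  2   T   T   F   F   F   F   T   T
  3   T   T   F   F   F   F   T   T
  4   T   T   T   F   F   F   T   T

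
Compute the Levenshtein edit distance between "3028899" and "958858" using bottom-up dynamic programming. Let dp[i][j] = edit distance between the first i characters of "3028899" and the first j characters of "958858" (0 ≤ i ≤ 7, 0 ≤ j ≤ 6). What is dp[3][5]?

5

   ''  9  5  8  8  5  8
''  0  1  2  3  4  5  6
 3  1  1  2  3  4  5  6
 0  2  2  2  3  4  5  6
 2  3  3  3  3  4  5  6
 8  4  4  4  3  3  4  5
 8  5  5  5  4  3  4  4
 9  6  5  6  5  4  4  5
 9  7  6  6  6  5  5  5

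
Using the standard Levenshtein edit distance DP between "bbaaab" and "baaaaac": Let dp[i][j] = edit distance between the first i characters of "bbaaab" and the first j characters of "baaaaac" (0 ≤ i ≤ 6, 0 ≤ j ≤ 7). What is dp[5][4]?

   ''  b  a  a  a  a  a  c
''  0  1  2  3  4  5  6  7
 b  1  0  1  2  3  4  5  6
 b  2  1  1  2  3  4  5  6
 a  3  2  1  1  2  3  4  5
 a  4  3  2  1  1  2  3  4
 a  5  4  3  2  1  1  2  3
 b  6  5  4  3  2  2  2  3

1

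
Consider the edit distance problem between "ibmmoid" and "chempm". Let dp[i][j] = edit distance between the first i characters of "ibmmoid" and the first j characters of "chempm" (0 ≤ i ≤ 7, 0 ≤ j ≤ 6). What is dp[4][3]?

4

   ''  c  h  e  m  p  m
''  0  1  2  3  4  5  6
 i  1  1  2  3  4  5  6
 b  2  2  2  3  4  5  6
 m  3  3  3  3  3  4  5
 m  4  4  4  4  3  4  4
 o  5  5  5  5  4  4  5
 i  6  6  6  6  5  5  5
 d  7  7  7  7  6  6  6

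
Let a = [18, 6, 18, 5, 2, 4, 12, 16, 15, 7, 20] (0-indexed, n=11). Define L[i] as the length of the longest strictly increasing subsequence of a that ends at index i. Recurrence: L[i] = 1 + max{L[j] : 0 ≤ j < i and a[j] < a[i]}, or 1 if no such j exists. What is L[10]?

5

   i    0    1    2    3    4    5    6    7    8    9   10
a[i]   18    6   18    5    2    4   12   16   15    7   20
L[i]    1    1    2    1    1    2    3    4    4    3    5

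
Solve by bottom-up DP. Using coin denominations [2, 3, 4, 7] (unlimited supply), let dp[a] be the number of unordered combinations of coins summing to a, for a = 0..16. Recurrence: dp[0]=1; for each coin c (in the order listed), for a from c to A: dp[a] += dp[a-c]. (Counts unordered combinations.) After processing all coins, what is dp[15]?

11

after  coin     0     1     2     3     4     5     6     7     8     9    10    11    12    13    14    15    16
          2     1     0     1     0     1     0     1     0     1     0     1     0     1     0     1     0     1
          3     1     0     1     1     1     1     2     1     2     2     2     2     3     2     3     3     3
          4     1     0     1     1     2     1     3     2     4     3     5     4     7     5     8     7    10
          7     1     0     1     1     2     1     3     3     4     4     6     6     8     8    11    11    14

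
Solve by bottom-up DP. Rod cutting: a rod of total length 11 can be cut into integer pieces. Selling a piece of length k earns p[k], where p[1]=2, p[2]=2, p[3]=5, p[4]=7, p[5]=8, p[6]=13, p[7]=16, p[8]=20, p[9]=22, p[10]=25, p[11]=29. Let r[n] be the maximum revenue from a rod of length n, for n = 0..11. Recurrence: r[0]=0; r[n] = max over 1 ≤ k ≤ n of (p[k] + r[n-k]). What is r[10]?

25

   n    0    1    2    3    4    5    6    7    8    9   10   11
r[n]    0    2    4    6    8   10   13   16   20   22   25   29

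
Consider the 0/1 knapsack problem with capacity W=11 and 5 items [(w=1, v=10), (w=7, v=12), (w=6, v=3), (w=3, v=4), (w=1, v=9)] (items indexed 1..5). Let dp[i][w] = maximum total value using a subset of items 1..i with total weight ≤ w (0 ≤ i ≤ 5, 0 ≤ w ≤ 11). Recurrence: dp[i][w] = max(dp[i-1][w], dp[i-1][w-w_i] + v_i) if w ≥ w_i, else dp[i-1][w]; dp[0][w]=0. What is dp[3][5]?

i\w   0   1   2   3   4   5   6   7   8   9  10  11
  0   0   0   0   0   0   0   0   0   0   0   0   0
  1   0  10  10  10  10  10  10  10  10  10  10  10
  2   0  10  10  10  10  10  10  12  22  22  22  22
  3   0  10  10  10  10  10  10  13  22  22  22  22
  4   0  10  10  10  14  14  14  14  22  22  22  26
  5   0  10  19  19  19  23  23  23  23  31  31  31

10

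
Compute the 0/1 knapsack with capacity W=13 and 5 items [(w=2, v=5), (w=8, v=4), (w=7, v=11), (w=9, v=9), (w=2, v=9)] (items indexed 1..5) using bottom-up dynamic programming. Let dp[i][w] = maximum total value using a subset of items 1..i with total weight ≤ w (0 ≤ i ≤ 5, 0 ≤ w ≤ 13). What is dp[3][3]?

i\w   0   1   2   3   4   5   6   7   8   9  10  11  12  13
  0   0   0   0   0   0   0   0   0   0   0   0   0   0   0
  1   0   0   5   5   5   5   5   5   5   5   5   5   5   5
  2   0   0   5   5   5   5   5   5   5   5   9   9   9   9
  3   0   0   5   5   5   5   5  11  11  16  16  16  16  16
  4   0   0   5   5   5   5   5  11  11  16  16  16  16  16
  5   0   0   9   9  14  14  14  14  14  20  20  25  25  25

5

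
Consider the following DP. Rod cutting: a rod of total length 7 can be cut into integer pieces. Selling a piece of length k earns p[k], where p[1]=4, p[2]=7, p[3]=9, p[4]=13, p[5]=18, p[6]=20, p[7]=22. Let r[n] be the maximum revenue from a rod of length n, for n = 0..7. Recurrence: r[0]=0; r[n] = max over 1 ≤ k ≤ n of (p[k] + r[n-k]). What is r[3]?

12

   n    0    1    2    3    4    5    6    7
r[n]    0    4    8   12   16   20   24   28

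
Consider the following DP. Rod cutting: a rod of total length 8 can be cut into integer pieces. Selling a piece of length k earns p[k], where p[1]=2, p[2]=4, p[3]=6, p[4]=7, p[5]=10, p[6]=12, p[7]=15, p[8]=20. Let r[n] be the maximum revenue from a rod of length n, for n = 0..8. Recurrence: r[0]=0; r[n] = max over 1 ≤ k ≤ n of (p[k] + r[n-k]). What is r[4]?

   n    0    1    2    3    4    5    6    7    8
r[n]    0    2    4    6    8   10   12   15   20

8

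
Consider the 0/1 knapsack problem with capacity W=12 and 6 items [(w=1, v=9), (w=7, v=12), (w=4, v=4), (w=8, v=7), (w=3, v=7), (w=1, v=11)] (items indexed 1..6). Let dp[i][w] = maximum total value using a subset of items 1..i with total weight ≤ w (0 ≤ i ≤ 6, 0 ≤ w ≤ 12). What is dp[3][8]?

i\w   0   1   2   3   4   5   6   7   8   9  10  11  12
  0   0   0   0   0   0   0   0   0   0   0   0   0   0
  1   0   9   9   9   9   9   9   9   9   9   9   9   9
  2   0   9   9   9   9   9   9  12  21  21  21  21  21
  3   0   9   9   9   9  13  13  13  21  21  21  21  25
  4   0   9   9   9   9  13  13  13  21  21  21  21  25
  5   0   9   9   9  16  16  16  16  21  21  21  28  28
  6   0  11  20  20  20  27  27  27  27  32  32  32  39

21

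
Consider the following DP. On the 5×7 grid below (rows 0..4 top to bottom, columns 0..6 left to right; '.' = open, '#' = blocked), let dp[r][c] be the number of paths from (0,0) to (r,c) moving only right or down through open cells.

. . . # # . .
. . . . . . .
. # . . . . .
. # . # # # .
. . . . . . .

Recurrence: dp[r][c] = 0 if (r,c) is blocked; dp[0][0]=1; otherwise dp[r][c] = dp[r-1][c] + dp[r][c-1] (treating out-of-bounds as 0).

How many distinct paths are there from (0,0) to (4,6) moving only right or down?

19

r\c   0   1   2   3   4   5   6
  0   1   1   1   0   0   0   0
  1   1   2   3   3   3   3   3
  2   1   0   3   6   9  12  15
  3   1   0   3   0   0   0  15
  4   1   1   4   4   4   4  19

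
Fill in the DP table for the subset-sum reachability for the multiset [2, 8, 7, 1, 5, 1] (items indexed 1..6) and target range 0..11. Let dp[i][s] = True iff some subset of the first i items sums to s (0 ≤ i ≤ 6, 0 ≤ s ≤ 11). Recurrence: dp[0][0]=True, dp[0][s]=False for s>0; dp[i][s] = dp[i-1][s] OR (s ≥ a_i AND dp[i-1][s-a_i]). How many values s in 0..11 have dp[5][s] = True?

11

i\s   0   1   2   3   4   5   6   7   8   9  10  11
  0   T   F   F   F   F   F   F   F   F   F   F   F
  1   T   F   T   F   F   F   F   F   F   F   F   F
  2   T   F   T   F   F   F   F   F   T   F   T   F
  3   T   F   T   F   F   F   F   T   T   T   T   F
  4   T   T   T   T   F   F   F   T   T   T   T   T
  5   T   T   T   T   F   T   T   T   T   T   T   T
  6   T   T   T   T   T   T   T   T   T   T   T   T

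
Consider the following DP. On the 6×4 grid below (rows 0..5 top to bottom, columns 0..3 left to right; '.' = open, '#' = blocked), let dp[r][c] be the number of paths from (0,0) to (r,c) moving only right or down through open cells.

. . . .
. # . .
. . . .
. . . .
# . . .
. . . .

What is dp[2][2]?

2

r\c   0   1   2   3
  0   1   1   1   1
  1   1   0   1   2
  2   1   1   2   4
  3   1   2   4   8
  4   0   2   6  14
  5   0   2   8  22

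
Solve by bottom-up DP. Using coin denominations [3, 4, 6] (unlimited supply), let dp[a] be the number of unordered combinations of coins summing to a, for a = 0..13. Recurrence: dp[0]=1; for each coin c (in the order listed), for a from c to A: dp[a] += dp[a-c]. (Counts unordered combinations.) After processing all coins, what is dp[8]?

1

after  coin     0     1     2     3     4     5     6     7     8     9    10    11    12    13
          3     1     0     0     1     0     0     1     0     0     1     0     0     1     0
          4     1     0     0     1     1     0     1     1     1     1     1     1     2     1
          6     1     0     0     1     1     0     2     1     1     2     2     1     4     2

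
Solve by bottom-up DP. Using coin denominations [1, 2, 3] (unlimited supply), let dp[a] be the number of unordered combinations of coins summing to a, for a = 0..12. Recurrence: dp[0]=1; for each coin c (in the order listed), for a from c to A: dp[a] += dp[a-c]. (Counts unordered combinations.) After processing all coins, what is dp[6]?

after  coin     0     1     2     3     4     5     6     7     8     9    10    11    12
          1     1     1     1     1     1     1     1     1     1     1     1     1     1
          2     1     1     2     2     3     3     4     4     5     5     6     6     7
          3     1     1     2     3     4     5     7     8    10    12    14    16    19

7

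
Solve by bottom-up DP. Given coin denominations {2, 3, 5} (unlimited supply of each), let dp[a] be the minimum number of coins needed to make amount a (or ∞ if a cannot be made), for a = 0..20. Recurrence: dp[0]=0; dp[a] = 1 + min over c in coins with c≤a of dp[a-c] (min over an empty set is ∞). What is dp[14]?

4

 a  0  1  2  3  4  5  6  7  8  9 10 11 12 13 14 15 16 17 18 19 20
dp  0  -  1  1  2  1  2  2  2  3  2  3  3  3  4  3  4  4  4  5  4
(- denotes ∞ / unreachable)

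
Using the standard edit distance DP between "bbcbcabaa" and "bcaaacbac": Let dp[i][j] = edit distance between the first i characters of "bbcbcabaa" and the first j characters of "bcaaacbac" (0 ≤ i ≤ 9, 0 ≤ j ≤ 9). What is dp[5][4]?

3

   ''  b  c  a  a  a  c  b  a  c
''  0  1  2  3  4  5  6  7  8  9
 b  1  0  1  2  3  4  5  6  7  8
 b  2  1  1  2  3  4  5  5  6  7
 c  3  2  1  2  3  4  4  5  6  6
 b  4  3  2  2  3  4  5  4  5  6
 c  5  4  3  3  3  4  4  5  5  5
 a  6  5  4  3  3  3  4  5  5  6
 b  7  6  5  4  4  4  4  4  5  6
 a  8  7  6  5  4  4  5  5  4  5
 a  9  8  7  6  5  4  5  6  5  5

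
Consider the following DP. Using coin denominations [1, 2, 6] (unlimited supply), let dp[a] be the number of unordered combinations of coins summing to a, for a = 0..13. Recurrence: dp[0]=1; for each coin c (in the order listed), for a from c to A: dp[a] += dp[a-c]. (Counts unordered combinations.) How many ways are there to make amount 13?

after  coin     0     1     2     3     4     5     6     7     8     9    10    11    12    13
          1     1     1     1     1     1     1     1     1     1     1     1     1     1     1
          2     1     1     2     2     3     3     4     4     5     5     6     6     7     7
          6     1     1     2     2     3     3     5     5     7     7     9     9    12    12

12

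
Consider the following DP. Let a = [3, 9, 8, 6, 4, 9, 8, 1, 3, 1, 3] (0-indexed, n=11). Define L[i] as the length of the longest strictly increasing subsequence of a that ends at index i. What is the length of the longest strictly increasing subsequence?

3

   i    0    1    2    3    4    5    6    7    8    9   10
a[i]    3    9    8    6    4    9    8    1    3    1    3
L[i]    1    2    2    2    2    3    3    1    2    1    2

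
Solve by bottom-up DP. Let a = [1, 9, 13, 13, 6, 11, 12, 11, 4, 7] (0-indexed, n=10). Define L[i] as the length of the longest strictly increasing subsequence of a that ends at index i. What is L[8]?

2

   i    0    1    2    3    4    5    6    7    8    9
a[i]    1    9   13   13    6   11   12   11    4    7
L[i]    1    2    3    3    2    3    4    3    2    3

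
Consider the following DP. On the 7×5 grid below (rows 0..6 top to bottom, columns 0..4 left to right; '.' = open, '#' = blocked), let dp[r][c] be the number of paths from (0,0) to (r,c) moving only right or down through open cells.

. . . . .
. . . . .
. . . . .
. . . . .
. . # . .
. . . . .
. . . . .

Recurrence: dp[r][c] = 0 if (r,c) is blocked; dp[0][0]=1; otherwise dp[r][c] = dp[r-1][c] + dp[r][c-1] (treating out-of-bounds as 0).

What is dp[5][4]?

81

r\c   0   1   2   3   4
  0   1   1   1   1   1
  1   1   2   3   4   5
  2   1   3   6  10  15
  3   1   4  10  20  35
  4   1   5   0  20  55
  5   1   6   6  26  81
  6   1   7  13  39 120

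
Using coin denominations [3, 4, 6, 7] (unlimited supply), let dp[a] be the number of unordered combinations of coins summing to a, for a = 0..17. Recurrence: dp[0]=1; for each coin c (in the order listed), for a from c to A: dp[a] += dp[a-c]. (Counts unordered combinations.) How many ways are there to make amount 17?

5

after  coin     0     1     2     3     4     5     6     7     8     9    10    11    12    13    14    15    16    17
          3     1     0     0     1     0     0     1     0     0     1     0     0     1     0     0     1     0     0
          4     1     0     0     1     1     0     1     1     1     1     1     1     2     1     1     2     2     1
          6     1     0     0     1     1     0     2     1     1     2     2     1     4     2     2     4     4     2
          7     1     0     0     1     1     0     2     2     1     2     3     2     4     4     4     5     6     5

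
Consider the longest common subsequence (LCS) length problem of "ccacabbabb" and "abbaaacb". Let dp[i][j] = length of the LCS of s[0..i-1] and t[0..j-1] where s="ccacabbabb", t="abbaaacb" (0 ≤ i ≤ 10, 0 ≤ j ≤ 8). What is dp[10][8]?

   ''  a  b  b  a  a  a  c  b
''  0  0  0  0  0  0  0  0  0
 c  0  0  0  0  0  0  0  1  1
 c  0  0  0  0  0  0  0  1  1
 a  0  1  1  1  1  1  1  1  1
 c  0  1  1  1  1  1  1  2  2
 a  0  1  1  1  2  2  2  2  2
 b  0  1  2  2  2  2  2  2  3
 b  0  1  2  3  3  3  3  3  3
 a  0  1  2  3  4  4  4  4  4
 b  0  1  2  3  4  4  4  4  5
 b  0  1  2  3  4  4  4  4  5

5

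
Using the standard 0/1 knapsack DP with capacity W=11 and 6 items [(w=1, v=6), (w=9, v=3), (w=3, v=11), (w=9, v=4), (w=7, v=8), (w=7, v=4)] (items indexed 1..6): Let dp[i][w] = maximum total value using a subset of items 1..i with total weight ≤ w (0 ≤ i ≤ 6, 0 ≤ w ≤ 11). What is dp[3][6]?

i\w   0   1   2   3   4   5   6   7   8   9  10  11
  0   0   0   0   0   0   0   0   0   0   0   0   0
  1   0   6   6   6   6   6   6   6   6   6   6   6
  2   0   6   6   6   6   6   6   6   6   6   9   9
  3   0   6   6  11  17  17  17  17  17  17  17  17
  4   0   6   6  11  17  17  17  17  17  17  17  17
  5   0   6   6  11  17  17  17  17  17  17  19  25
  6   0   6   6  11  17  17  17  17  17  17  19  25

17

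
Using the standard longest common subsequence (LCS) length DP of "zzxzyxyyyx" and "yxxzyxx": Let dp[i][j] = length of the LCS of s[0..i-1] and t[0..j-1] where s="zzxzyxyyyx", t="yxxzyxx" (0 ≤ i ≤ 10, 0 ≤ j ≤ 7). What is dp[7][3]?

   ''  y  x  x  z  y  x  x
''  0  0  0  0  0  0  0  0
 z  0  0  0  0  1  1  1  1
 z  0  0  0  0  1  1  1  1
 x  0  0  1  1  1  1  2  2
 z  0  0  1  1  2  2  2  2
 y  0  1  1  1  2  3  3  3
 x  0  1  2  2  2  3  4  4
 y  0  1  2  2  2  3  4  4
 y  0  1  2  2  2  3  4  4
 y  0  1  2  2  2  3  4  4
 x  0  1  2  3  3  3  4  5

2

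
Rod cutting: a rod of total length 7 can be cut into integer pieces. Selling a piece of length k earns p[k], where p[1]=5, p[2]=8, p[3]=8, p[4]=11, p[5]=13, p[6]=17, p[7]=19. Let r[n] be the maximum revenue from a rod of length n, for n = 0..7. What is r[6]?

   n    0    1    2    3    4    5    6    7
r[n]    0    5   10   15   20   25   30   35

30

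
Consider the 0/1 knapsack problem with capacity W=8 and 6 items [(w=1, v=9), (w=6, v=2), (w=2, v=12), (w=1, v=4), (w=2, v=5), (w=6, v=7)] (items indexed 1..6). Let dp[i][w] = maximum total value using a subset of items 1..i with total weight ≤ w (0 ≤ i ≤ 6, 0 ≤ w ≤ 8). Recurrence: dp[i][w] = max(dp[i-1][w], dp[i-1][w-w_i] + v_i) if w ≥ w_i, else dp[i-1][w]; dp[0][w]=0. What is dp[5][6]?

i\w   0   1   2   3   4   5   6   7   8
  0   0   0   0   0   0   0   0   0   0
  1   0   9   9   9   9   9   9   9   9
  2   0   9   9   9   9   9   9  11  11
  3   0   9  12  21  21  21  21  21  21
  4   0   9  13  21  25  25  25  25  25
  5   0   9  13  21  25  26  30  30  30
  6   0   9  13  21  25  26  30  30  30

30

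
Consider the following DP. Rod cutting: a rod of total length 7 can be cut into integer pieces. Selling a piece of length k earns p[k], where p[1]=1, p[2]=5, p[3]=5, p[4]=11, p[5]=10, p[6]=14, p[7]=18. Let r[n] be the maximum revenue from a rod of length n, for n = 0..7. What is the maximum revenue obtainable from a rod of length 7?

   n    0    1    2    3    4    5    6    7
r[n]    0    1    5    6   11   12   16   18

18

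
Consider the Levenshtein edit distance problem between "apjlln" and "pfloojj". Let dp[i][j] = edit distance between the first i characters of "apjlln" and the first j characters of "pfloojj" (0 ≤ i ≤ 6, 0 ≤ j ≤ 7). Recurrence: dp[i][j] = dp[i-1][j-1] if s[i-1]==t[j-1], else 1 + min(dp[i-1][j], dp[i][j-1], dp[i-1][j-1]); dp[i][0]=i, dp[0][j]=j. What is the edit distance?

   ''  p  f  l  o  o  j  j
''  0  1  2  3  4  5  6  7
 a  1  1  2  3  4  5  6  7
 p  2  1  2  3  4  5  6  7
 j  3  2  2  3  4  5  5  6
 l  4  3  3  2  3  4  5  6
 l  5  4  4  3  3  4  5  6
 n  6  5  5  4  4  4  5  6

6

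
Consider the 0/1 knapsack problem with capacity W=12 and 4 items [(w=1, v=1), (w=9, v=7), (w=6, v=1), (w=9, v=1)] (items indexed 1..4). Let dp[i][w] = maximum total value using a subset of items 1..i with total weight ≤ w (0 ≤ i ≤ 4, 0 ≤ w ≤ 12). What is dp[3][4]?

i\w   0   1   2   3   4   5   6   7   8   9  10  11  12
  0   0   0   0   0   0   0   0   0   0   0   0   0   0
  1   0   1   1   1   1   1   1   1   1   1   1   1   1
  2   0   1   1   1   1   1   1   1   1   7   8   8   8
  3   0   1   1   1   1   1   1   2   2   7   8   8   8
  4   0   1   1   1   1   1   1   2   2   7   8   8   8

1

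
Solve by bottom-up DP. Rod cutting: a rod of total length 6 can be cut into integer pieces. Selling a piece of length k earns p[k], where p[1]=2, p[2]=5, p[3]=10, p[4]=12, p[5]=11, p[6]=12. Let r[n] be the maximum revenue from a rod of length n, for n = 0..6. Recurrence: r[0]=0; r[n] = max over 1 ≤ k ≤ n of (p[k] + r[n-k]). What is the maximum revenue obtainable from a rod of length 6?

20

   n    0    1    2    3    4    5    6
r[n]    0    2    5   10   12   15   20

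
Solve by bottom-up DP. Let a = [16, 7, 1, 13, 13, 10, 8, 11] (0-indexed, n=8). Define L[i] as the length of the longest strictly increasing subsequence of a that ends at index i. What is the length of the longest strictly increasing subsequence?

   i    0    1    2    3    4    5    6    7
a[i]   16    7    1   13   13   10    8   11
L[i]    1    1    1    2    2    2    2    3

3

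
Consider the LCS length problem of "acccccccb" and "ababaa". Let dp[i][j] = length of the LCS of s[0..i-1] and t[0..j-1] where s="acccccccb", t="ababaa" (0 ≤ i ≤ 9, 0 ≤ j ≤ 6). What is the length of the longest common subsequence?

2

   ''  a  b  a  b  a  a
''  0  0  0  0  0  0  0
 a  0  1  1  1  1  1  1
 c  0  1  1  1  1  1  1
 c  0  1  1  1  1  1  1
 c  0  1  1  1  1  1  1
 c  0  1  1  1  1  1  1
 c  0  1  1  1  1  1  1
 c  0  1  1  1  1  1  1
 c  0  1  1  1  1  1  1
 b  0  1  2  2  2  2  2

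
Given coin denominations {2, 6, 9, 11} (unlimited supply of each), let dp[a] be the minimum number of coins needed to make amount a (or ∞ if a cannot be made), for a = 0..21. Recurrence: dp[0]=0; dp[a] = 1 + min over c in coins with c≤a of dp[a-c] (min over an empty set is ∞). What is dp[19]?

 a  0  1  2  3  4  5  6  7  8  9 10 11 12 13 14 15 16 17 18 19 20 21
dp  0  -  1  -  2  -  1  -  2  1  3  1  2  2  3  2  4  2  2  3  2  3
(- denotes ∞ / unreachable)

3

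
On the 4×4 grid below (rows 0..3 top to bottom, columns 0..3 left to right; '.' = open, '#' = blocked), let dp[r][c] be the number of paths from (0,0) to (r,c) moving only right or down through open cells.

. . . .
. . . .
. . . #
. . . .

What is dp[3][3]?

r\c   0   1   2   3
  0   1   1   1   1
  1   1   2   3   4
  2   1   3   6   0
  3   1   4  10  10

10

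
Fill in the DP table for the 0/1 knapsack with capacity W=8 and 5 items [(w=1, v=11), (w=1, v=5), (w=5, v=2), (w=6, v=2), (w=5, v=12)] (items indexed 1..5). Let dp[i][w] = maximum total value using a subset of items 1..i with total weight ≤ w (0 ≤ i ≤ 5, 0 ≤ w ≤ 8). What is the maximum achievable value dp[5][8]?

28

i\w   0   1   2   3   4   5   6   7   8
  0   0   0   0   0   0   0   0   0   0
  1   0  11  11  11  11  11  11  11  11
  2   0  11  16  16  16  16  16  16  16
  3   0  11  16  16  16  16  16  18  18
  4   0  11  16  16  16  16  16  18  18
  5   0  11  16  16  16  16  23  28  28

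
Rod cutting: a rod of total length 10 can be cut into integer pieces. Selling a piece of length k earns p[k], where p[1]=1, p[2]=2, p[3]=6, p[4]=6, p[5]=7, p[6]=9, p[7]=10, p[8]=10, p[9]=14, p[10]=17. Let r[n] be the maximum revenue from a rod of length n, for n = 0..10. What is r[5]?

8

   n    0    1    2    3    4    5    6    7    8    9   10
r[n]    0    1    2    6    7    8   12   13   14   18   19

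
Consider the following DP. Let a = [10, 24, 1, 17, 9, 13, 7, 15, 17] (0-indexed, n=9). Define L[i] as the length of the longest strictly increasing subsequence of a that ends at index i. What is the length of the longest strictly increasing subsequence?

   i    0    1    2    3    4    5    6    7    8
a[i]   10   24    1   17    9   13    7   15   17
L[i]    1    2    1    2    2    3    2    4    5

5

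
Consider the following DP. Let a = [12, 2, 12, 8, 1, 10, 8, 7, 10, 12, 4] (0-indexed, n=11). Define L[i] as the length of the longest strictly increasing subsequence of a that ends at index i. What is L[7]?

2

   i    0    1    2    3    4    5    6    7    8    9   10
a[i]   12    2   12    8    1   10    8    7   10   12    4
L[i]    1    1    2    2    1    3    2    2    3    4    2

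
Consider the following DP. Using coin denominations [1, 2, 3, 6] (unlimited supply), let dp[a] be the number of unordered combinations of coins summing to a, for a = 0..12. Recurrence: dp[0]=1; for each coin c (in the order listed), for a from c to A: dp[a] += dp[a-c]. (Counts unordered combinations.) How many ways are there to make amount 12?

27

after  coin     0     1     2     3     4     5     6     7     8     9    10    11    12
          1     1     1     1     1     1     1     1     1     1     1     1     1     1
          2     1     1     2     2     3     3     4     4     5     5     6     6     7
          3     1     1     2     3     4     5     7     8    10    12    14    16    19
          6     1     1     2     3     4     5     8     9    12    15    18    21    27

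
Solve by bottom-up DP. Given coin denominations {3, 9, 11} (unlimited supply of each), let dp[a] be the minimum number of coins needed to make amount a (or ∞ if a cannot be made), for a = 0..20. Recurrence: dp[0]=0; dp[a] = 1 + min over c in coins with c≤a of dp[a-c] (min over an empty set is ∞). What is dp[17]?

3

 a  0  1  2  3  4  5  6  7  8  9 10 11 12 13 14 15 16 17 18 19 20
dp  0  -  -  1  -  -  2  -  -  1  -  1  2  -  2  3  -  3  2  -  2
(- denotes ∞ / unreachable)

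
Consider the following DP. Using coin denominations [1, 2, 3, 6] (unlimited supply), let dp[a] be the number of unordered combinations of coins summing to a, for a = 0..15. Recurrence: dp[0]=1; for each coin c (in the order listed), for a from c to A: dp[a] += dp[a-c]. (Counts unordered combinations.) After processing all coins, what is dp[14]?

after  coin     0     1     2     3     4     5     6     7     8     9    10    11    12    13    14    15
          1     1     1     1     1     1     1     1     1     1     1     1     1     1     1     1     1
          2     1     1     2     2     3     3     4     4     5     5     6     6     7     7     8     8
          3     1     1     2     3     4     5     7     8    10    12    14    16    19    21    24    27
          6     1     1     2     3     4     5     8     9    12    15    18    21    27    30    36    42

36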